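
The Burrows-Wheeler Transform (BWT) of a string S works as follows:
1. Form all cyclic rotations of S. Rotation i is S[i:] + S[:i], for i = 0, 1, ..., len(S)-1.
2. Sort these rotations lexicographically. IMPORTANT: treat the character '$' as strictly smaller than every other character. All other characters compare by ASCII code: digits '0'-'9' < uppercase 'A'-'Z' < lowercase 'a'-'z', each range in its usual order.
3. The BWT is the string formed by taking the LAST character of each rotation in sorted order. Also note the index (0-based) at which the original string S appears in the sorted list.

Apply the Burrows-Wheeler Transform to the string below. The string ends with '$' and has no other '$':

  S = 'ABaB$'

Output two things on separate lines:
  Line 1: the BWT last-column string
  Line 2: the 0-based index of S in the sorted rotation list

Answer: B$aAB
1

Derivation:
All 5 rotations (rotation i = S[i:]+S[:i]):
  rot[0] = ABaB$
  rot[1] = BaB$A
  rot[2] = aB$AB
  rot[3] = B$ABa
  rot[4] = $ABaB
Sorted (with $ < everything):
  sorted[0] = $ABaB  (last char: 'B')
  sorted[1] = ABaB$  (last char: '$')
  sorted[2] = B$ABa  (last char: 'a')
  sorted[3] = BaB$A  (last char: 'A')
  sorted[4] = aB$AB  (last char: 'B')
Last column: B$aAB
Original string S is at sorted index 1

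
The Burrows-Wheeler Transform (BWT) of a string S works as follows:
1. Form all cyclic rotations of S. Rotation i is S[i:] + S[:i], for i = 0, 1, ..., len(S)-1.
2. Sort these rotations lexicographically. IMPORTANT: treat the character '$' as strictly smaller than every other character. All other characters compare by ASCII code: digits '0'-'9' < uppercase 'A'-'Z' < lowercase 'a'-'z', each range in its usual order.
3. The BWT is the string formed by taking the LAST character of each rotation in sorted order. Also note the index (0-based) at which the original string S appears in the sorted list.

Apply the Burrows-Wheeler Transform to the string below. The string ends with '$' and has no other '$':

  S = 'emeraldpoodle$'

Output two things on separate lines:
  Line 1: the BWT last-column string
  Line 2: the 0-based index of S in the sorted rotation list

All 14 rotations (rotation i = S[i:]+S[:i]):
  rot[0] = emeraldpoodle$
  rot[1] = meraldpoodle$e
  rot[2] = eraldpoodle$em
  rot[3] = raldpoodle$eme
  rot[4] = aldpoodle$emer
  rot[5] = ldpoodle$emera
  rot[6] = dpoodle$emeral
  rot[7] = poodle$emerald
  rot[8] = oodle$emeraldp
  rot[9] = odle$emeraldpo
  rot[10] = dle$emeraldpoo
  rot[11] = le$emeraldpood
  rot[12] = e$emeraldpoodl
  rot[13] = $emeraldpoodle
Sorted (with $ < everything):
  sorted[0] = $emeraldpoodle  (last char: 'e')
  sorted[1] = aldpoodle$emer  (last char: 'r')
  sorted[2] = dle$emeraldpoo  (last char: 'o')
  sorted[3] = dpoodle$emeral  (last char: 'l')
  sorted[4] = e$emeraldpoodl  (last char: 'l')
  sorted[5] = emeraldpoodle$  (last char: '$')
  sorted[6] = eraldpoodle$em  (last char: 'm')
  sorted[7] = ldpoodle$emera  (last char: 'a')
  sorted[8] = le$emeraldpood  (last char: 'd')
  sorted[9] = meraldpoodle$e  (last char: 'e')
  sorted[10] = odle$emeraldpo  (last char: 'o')
  sorted[11] = oodle$emeraldp  (last char: 'p')
  sorted[12] = poodle$emerald  (last char: 'd')
  sorted[13] = raldpoodle$eme  (last char: 'e')
Last column: eroll$madeopde
Original string S is at sorted index 5

Answer: eroll$madeopde
5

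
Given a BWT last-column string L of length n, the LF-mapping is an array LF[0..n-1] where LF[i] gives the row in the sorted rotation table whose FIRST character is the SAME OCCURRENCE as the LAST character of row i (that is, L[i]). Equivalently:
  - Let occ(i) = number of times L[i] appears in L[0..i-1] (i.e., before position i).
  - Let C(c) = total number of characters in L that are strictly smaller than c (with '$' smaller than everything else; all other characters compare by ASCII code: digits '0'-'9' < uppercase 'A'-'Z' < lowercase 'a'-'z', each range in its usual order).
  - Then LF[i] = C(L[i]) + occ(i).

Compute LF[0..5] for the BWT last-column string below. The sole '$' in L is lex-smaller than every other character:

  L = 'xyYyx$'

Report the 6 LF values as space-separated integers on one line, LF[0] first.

Char counts: '$':1, 'Y':1, 'x':2, 'y':2
C (first-col start): C('$')=0, C('Y')=1, C('x')=2, C('y')=4
L[0]='x': occ=0, LF[0]=C('x')+0=2+0=2
L[1]='y': occ=0, LF[1]=C('y')+0=4+0=4
L[2]='Y': occ=0, LF[2]=C('Y')+0=1+0=1
L[3]='y': occ=1, LF[3]=C('y')+1=4+1=5
L[4]='x': occ=1, LF[4]=C('x')+1=2+1=3
L[5]='$': occ=0, LF[5]=C('$')+0=0+0=0

Answer: 2 4 1 5 3 0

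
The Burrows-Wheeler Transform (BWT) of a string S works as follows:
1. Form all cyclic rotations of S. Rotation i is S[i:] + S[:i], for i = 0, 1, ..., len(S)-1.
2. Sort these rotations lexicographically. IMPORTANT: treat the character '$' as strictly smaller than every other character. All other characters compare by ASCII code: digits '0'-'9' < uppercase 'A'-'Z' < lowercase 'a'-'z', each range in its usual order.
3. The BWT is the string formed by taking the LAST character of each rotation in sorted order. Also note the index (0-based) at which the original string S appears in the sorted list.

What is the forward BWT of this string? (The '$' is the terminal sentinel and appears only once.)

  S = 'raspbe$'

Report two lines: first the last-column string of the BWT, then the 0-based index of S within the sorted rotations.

All 7 rotations (rotation i = S[i:]+S[:i]):
  rot[0] = raspbe$
  rot[1] = aspbe$r
  rot[2] = spbe$ra
  rot[3] = pbe$ras
  rot[4] = be$rasp
  rot[5] = e$raspb
  rot[6] = $raspbe
Sorted (with $ < everything):
  sorted[0] = $raspbe  (last char: 'e')
  sorted[1] = aspbe$r  (last char: 'r')
  sorted[2] = be$rasp  (last char: 'p')
  sorted[3] = e$raspb  (last char: 'b')
  sorted[4] = pbe$ras  (last char: 's')
  sorted[5] = raspbe$  (last char: '$')
  sorted[6] = spbe$ra  (last char: 'a')
Last column: erpbs$a
Original string S is at sorted index 5

Answer: erpbs$a
5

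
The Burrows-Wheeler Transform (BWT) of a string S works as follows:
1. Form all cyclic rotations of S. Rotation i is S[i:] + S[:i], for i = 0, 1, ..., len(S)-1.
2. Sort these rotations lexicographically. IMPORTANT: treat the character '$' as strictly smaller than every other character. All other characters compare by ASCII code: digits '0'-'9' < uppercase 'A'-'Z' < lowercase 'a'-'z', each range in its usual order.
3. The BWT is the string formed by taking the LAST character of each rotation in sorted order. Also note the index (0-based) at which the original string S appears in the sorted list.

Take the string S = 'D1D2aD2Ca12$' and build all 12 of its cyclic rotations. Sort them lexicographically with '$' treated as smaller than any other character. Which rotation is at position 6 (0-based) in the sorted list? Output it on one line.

Answer: Ca12$D1D2aD2

Derivation:
All 12 rotations (rotation i = S[i:]+S[:i]):
  rot[0] = D1D2aD2Ca12$
  rot[1] = 1D2aD2Ca12$D
  rot[2] = D2aD2Ca12$D1
  rot[3] = 2aD2Ca12$D1D
  rot[4] = aD2Ca12$D1D2
  rot[5] = D2Ca12$D1D2a
  rot[6] = 2Ca12$D1D2aD
  rot[7] = Ca12$D1D2aD2
  rot[8] = a12$D1D2aD2C
  rot[9] = 12$D1D2aD2Ca
  rot[10] = 2$D1D2aD2Ca1
  rot[11] = $D1D2aD2Ca12
Sorted (with $ < everything):
  sorted[0] = $D1D2aD2Ca12
  sorted[1] = 12$D1D2aD2Ca
  sorted[2] = 1D2aD2Ca12$D
  sorted[3] = 2$D1D2aD2Ca1
  sorted[4] = 2Ca12$D1D2aD
  sorted[5] = 2aD2Ca12$D1D
  sorted[6] = Ca12$D1D2aD2
  sorted[7] = D1D2aD2Ca12$
  sorted[8] = D2Ca12$D1D2a
  sorted[9] = D2aD2Ca12$D1
  sorted[10] = a12$D1D2aD2C
  sorted[11] = aD2Ca12$D1D2
sorted[6] = Ca12$D1D2aD2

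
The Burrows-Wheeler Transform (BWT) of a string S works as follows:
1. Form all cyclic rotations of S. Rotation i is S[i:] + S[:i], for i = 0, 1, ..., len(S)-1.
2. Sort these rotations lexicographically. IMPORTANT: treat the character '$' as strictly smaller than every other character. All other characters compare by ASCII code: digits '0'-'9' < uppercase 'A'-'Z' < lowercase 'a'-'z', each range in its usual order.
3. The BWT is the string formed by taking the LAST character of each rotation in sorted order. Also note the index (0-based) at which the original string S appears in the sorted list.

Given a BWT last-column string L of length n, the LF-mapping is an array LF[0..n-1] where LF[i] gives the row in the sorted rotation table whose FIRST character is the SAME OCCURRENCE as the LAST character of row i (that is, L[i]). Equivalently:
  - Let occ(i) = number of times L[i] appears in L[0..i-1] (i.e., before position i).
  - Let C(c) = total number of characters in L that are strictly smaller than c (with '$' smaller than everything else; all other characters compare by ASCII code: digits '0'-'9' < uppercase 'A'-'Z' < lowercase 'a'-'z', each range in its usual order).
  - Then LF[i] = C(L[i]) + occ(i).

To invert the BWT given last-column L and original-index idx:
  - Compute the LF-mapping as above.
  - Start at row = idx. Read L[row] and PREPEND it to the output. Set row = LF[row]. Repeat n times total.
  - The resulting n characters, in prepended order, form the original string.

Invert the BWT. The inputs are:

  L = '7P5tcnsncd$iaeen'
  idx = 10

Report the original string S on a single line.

LF mapping: 2 3 1 15 5 11 14 12 6 7 0 10 4 8 9 13
Walk LF starting at row 10, prepending L[row]:
  step 1: row=10, L[10]='$', prepend. Next row=LF[10]=0
  step 2: row=0, L[0]='7', prepend. Next row=LF[0]=2
  step 3: row=2, L[2]='5', prepend. Next row=LF[2]=1
  step 4: row=1, L[1]='P', prepend. Next row=LF[1]=3
  step 5: row=3, L[3]='t', prepend. Next row=LF[3]=15
  step 6: row=15, L[15]='n', prepend. Next row=LF[15]=13
  step 7: row=13, L[13]='e', prepend. Next row=LF[13]=8
  step 8: row=8, L[8]='c', prepend. Next row=LF[8]=6
  step 9: row=6, L[6]='s', prepend. Next row=LF[6]=14
  step 10: row=14, L[14]='e', prepend. Next row=LF[14]=9
  step 11: row=9, L[9]='d', prepend. Next row=LF[9]=7
  step 12: row=7, L[7]='n', prepend. Next row=LF[7]=12
  step 13: row=12, L[12]='a', prepend. Next row=LF[12]=4
  step 14: row=4, L[4]='c', prepend. Next row=LF[4]=5
  step 15: row=5, L[5]='n', prepend. Next row=LF[5]=11
  step 16: row=11, L[11]='i', prepend. Next row=LF[11]=10
Reversed output: incandescentP57$

Answer: incandescentP57$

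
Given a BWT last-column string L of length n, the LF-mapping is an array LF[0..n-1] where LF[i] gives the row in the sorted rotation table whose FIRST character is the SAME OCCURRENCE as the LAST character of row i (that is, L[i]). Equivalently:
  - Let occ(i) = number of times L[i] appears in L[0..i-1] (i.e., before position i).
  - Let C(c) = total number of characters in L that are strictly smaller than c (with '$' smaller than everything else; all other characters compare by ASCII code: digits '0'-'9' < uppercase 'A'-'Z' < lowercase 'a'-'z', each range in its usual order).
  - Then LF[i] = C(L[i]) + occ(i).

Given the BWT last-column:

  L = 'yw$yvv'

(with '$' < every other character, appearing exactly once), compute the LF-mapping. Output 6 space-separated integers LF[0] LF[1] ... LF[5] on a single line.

Answer: 4 3 0 5 1 2

Derivation:
Char counts: '$':1, 'v':2, 'w':1, 'y':2
C (first-col start): C('$')=0, C('v')=1, C('w')=3, C('y')=4
L[0]='y': occ=0, LF[0]=C('y')+0=4+0=4
L[1]='w': occ=0, LF[1]=C('w')+0=3+0=3
L[2]='$': occ=0, LF[2]=C('$')+0=0+0=0
L[3]='y': occ=1, LF[3]=C('y')+1=4+1=5
L[4]='v': occ=0, LF[4]=C('v')+0=1+0=1
L[5]='v': occ=1, LF[5]=C('v')+1=1+1=2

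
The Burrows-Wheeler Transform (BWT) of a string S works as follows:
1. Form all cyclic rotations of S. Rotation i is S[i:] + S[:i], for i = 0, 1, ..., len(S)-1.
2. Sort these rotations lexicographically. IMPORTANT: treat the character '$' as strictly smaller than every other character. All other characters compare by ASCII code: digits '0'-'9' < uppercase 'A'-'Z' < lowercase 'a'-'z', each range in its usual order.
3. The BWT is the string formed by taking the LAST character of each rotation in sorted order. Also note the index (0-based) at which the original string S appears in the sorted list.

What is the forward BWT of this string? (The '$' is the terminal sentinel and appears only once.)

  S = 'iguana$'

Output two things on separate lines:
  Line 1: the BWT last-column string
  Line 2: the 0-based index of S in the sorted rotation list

All 7 rotations (rotation i = S[i:]+S[:i]):
  rot[0] = iguana$
  rot[1] = guana$i
  rot[2] = uana$ig
  rot[3] = ana$igu
  rot[4] = na$igua
  rot[5] = a$iguan
  rot[6] = $iguana
Sorted (with $ < everything):
  sorted[0] = $iguana  (last char: 'a')
  sorted[1] = a$iguan  (last char: 'n')
  sorted[2] = ana$igu  (last char: 'u')
  sorted[3] = guana$i  (last char: 'i')
  sorted[4] = iguana$  (last char: '$')
  sorted[5] = na$igua  (last char: 'a')
  sorted[6] = uana$ig  (last char: 'g')
Last column: anui$ag
Original string S is at sorted index 4

Answer: anui$ag
4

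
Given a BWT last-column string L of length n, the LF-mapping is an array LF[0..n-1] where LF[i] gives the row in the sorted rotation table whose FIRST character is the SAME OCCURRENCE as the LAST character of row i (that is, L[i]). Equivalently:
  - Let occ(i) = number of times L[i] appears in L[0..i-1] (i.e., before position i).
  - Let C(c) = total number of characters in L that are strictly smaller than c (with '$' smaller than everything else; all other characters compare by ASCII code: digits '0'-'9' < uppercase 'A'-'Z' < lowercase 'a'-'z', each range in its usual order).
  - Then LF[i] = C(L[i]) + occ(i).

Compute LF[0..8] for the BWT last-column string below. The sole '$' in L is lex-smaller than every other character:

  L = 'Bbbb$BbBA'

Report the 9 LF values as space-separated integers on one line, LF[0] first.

Char counts: '$':1, 'A':1, 'B':3, 'b':4
C (first-col start): C('$')=0, C('A')=1, C('B')=2, C('b')=5
L[0]='B': occ=0, LF[0]=C('B')+0=2+0=2
L[1]='b': occ=0, LF[1]=C('b')+0=5+0=5
L[2]='b': occ=1, LF[2]=C('b')+1=5+1=6
L[3]='b': occ=2, LF[3]=C('b')+2=5+2=7
L[4]='$': occ=0, LF[4]=C('$')+0=0+0=0
L[5]='B': occ=1, LF[5]=C('B')+1=2+1=3
L[6]='b': occ=3, LF[6]=C('b')+3=5+3=8
L[7]='B': occ=2, LF[7]=C('B')+2=2+2=4
L[8]='A': occ=0, LF[8]=C('A')+0=1+0=1

Answer: 2 5 6 7 0 3 8 4 1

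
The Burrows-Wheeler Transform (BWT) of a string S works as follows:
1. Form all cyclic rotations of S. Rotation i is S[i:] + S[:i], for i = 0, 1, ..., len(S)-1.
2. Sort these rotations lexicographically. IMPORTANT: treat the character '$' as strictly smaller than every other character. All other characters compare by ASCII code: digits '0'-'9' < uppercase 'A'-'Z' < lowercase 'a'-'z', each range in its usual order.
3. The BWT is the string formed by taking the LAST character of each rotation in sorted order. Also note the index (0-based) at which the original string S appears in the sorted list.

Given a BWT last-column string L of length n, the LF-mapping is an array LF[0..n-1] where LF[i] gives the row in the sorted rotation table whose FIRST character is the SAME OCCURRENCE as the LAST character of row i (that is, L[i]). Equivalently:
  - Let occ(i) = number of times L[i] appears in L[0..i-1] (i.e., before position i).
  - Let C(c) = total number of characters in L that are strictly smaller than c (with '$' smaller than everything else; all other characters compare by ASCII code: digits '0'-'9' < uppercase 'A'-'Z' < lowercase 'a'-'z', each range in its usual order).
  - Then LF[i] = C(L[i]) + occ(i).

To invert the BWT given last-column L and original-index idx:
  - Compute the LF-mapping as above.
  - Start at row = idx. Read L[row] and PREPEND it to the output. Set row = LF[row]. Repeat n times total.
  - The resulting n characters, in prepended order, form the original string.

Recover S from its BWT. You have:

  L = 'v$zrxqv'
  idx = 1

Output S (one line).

Answer: qxvzrv$

Derivation:
LF mapping: 3 0 6 2 5 1 4
Walk LF starting at row 1, prepending L[row]:
  step 1: row=1, L[1]='$', prepend. Next row=LF[1]=0
  step 2: row=0, L[0]='v', prepend. Next row=LF[0]=3
  step 3: row=3, L[3]='r', prepend. Next row=LF[3]=2
  step 4: row=2, L[2]='z', prepend. Next row=LF[2]=6
  step 5: row=6, L[6]='v', prepend. Next row=LF[6]=4
  step 6: row=4, L[4]='x', prepend. Next row=LF[4]=5
  step 7: row=5, L[5]='q', prepend. Next row=LF[5]=1
Reversed output: qxvzrv$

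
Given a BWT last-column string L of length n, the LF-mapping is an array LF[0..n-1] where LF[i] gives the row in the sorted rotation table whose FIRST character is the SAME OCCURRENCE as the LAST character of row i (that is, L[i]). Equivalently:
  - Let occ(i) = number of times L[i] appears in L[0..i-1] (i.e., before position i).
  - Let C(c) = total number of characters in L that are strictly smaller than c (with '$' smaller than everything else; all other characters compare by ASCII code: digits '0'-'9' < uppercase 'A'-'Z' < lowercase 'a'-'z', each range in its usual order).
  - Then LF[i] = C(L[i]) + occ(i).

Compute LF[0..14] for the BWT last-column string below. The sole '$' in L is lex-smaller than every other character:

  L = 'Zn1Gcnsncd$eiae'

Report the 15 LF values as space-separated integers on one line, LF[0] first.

Char counts: '$':1, '1':1, 'G':1, 'Z':1, 'a':1, 'c':2, 'd':1, 'e':2, 'i':1, 'n':3, 's':1
C (first-col start): C('$')=0, C('1')=1, C('G')=2, C('Z')=3, C('a')=4, C('c')=5, C('d')=7, C('e')=8, C('i')=10, C('n')=11, C('s')=14
L[0]='Z': occ=0, LF[0]=C('Z')+0=3+0=3
L[1]='n': occ=0, LF[1]=C('n')+0=11+0=11
L[2]='1': occ=0, LF[2]=C('1')+0=1+0=1
L[3]='G': occ=0, LF[3]=C('G')+0=2+0=2
L[4]='c': occ=0, LF[4]=C('c')+0=5+0=5
L[5]='n': occ=1, LF[5]=C('n')+1=11+1=12
L[6]='s': occ=0, LF[6]=C('s')+0=14+0=14
L[7]='n': occ=2, LF[7]=C('n')+2=11+2=13
L[8]='c': occ=1, LF[8]=C('c')+1=5+1=6
L[9]='d': occ=0, LF[9]=C('d')+0=7+0=7
L[10]='$': occ=0, LF[10]=C('$')+0=0+0=0
L[11]='e': occ=0, LF[11]=C('e')+0=8+0=8
L[12]='i': occ=0, LF[12]=C('i')+0=10+0=10
L[13]='a': occ=0, LF[13]=C('a')+0=4+0=4
L[14]='e': occ=1, LF[14]=C('e')+1=8+1=9

Answer: 3 11 1 2 5 12 14 13 6 7 0 8 10 4 9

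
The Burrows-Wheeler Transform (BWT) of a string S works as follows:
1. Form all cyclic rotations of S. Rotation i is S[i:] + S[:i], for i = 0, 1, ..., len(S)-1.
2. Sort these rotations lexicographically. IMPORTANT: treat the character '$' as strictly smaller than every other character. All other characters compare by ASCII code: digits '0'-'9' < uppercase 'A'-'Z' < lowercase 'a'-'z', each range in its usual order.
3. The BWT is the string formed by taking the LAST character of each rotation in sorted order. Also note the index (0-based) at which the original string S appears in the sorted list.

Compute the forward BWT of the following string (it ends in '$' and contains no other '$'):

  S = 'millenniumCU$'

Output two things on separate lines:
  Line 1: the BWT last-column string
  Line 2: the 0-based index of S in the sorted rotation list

All 13 rotations (rotation i = S[i:]+S[:i]):
  rot[0] = millenniumCU$
  rot[1] = illenniumCU$m
  rot[2] = llenniumCU$mi
  rot[3] = lenniumCU$mil
  rot[4] = enniumCU$mill
  rot[5] = nniumCU$mille
  rot[6] = niumCU$millen
  rot[7] = iumCU$millenn
  rot[8] = umCU$millenni
  rot[9] = mCU$millenniu
  rot[10] = CU$millennium
  rot[11] = U$millenniumC
  rot[12] = $millenniumCU
Sorted (with $ < everything):
  sorted[0] = $millenniumCU  (last char: 'U')
  sorted[1] = CU$millennium  (last char: 'm')
  sorted[2] = U$millenniumC  (last char: 'C')
  sorted[3] = enniumCU$mill  (last char: 'l')
  sorted[4] = illenniumCU$m  (last char: 'm')
  sorted[5] = iumCU$millenn  (last char: 'n')
  sorted[6] = lenniumCU$mil  (last char: 'l')
  sorted[7] = llenniumCU$mi  (last char: 'i')
  sorted[8] = mCU$millenniu  (last char: 'u')
  sorted[9] = millenniumCU$  (last char: '$')
  sorted[10] = niumCU$millen  (last char: 'n')
  sorted[11] = nniumCU$mille  (last char: 'e')
  sorted[12] = umCU$millenni  (last char: 'i')
Last column: UmClmnliu$nei
Original string S is at sorted index 9

Answer: UmClmnliu$nei
9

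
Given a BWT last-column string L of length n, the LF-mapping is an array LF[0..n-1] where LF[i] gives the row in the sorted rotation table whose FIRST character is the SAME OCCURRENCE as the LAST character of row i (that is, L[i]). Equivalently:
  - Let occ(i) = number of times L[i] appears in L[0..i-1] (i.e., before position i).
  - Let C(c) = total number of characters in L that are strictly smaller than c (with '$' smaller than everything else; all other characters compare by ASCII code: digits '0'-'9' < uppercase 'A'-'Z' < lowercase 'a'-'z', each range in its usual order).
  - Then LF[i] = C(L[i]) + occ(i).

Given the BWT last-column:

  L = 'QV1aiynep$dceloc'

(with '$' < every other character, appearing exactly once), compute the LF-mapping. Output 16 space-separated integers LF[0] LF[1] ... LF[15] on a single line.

Char counts: '$':1, '1':1, 'Q':1, 'V':1, 'a':1, 'c':2, 'd':1, 'e':2, 'i':1, 'l':1, 'n':1, 'o':1, 'p':1, 'y':1
C (first-col start): C('$')=0, C('1')=1, C('Q')=2, C('V')=3, C('a')=4, C('c')=5, C('d')=7, C('e')=8, C('i')=10, C('l')=11, C('n')=12, C('o')=13, C('p')=14, C('y')=15
L[0]='Q': occ=0, LF[0]=C('Q')+0=2+0=2
L[1]='V': occ=0, LF[1]=C('V')+0=3+0=3
L[2]='1': occ=0, LF[2]=C('1')+0=1+0=1
L[3]='a': occ=0, LF[3]=C('a')+0=4+0=4
L[4]='i': occ=0, LF[4]=C('i')+0=10+0=10
L[5]='y': occ=0, LF[5]=C('y')+0=15+0=15
L[6]='n': occ=0, LF[6]=C('n')+0=12+0=12
L[7]='e': occ=0, LF[7]=C('e')+0=8+0=8
L[8]='p': occ=0, LF[8]=C('p')+0=14+0=14
L[9]='$': occ=0, LF[9]=C('$')+0=0+0=0
L[10]='d': occ=0, LF[10]=C('d')+0=7+0=7
L[11]='c': occ=0, LF[11]=C('c')+0=5+0=5
L[12]='e': occ=1, LF[12]=C('e')+1=8+1=9
L[13]='l': occ=0, LF[13]=C('l')+0=11+0=11
L[14]='o': occ=0, LF[14]=C('o')+0=13+0=13
L[15]='c': occ=1, LF[15]=C('c')+1=5+1=6

Answer: 2 3 1 4 10 15 12 8 14 0 7 5 9 11 13 6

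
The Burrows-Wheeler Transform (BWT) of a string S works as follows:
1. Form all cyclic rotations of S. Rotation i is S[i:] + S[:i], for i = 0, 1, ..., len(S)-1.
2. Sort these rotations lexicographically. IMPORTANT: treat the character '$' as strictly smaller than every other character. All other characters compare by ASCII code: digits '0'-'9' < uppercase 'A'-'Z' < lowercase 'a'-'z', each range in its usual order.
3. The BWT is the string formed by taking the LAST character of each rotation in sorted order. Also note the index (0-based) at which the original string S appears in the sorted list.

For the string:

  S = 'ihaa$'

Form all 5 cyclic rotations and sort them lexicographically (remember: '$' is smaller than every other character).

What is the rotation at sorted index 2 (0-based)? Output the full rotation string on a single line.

Answer: aa$ih

Derivation:
All 5 rotations (rotation i = S[i:]+S[:i]):
  rot[0] = ihaa$
  rot[1] = haa$i
  rot[2] = aa$ih
  rot[3] = a$iha
  rot[4] = $ihaa
Sorted (with $ < everything):
  sorted[0] = $ihaa
  sorted[1] = a$iha
  sorted[2] = aa$ih
  sorted[3] = haa$i
  sorted[4] = ihaa$
sorted[2] = aa$ih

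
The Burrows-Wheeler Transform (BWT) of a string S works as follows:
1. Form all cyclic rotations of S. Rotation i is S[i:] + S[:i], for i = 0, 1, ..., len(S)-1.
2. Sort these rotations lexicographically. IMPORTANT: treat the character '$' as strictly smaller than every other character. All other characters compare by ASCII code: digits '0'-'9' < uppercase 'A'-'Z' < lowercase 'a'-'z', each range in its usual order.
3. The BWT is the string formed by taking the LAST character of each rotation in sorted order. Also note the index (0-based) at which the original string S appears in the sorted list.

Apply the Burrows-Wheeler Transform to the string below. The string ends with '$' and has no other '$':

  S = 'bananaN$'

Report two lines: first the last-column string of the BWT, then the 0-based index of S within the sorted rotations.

Answer: Nannb$aa
5

Derivation:
All 8 rotations (rotation i = S[i:]+S[:i]):
  rot[0] = bananaN$
  rot[1] = ananaN$b
  rot[2] = nanaN$ba
  rot[3] = anaN$ban
  rot[4] = naN$bana
  rot[5] = aN$banan
  rot[6] = N$banana
  rot[7] = $bananaN
Sorted (with $ < everything):
  sorted[0] = $bananaN  (last char: 'N')
  sorted[1] = N$banana  (last char: 'a')
  sorted[2] = aN$banan  (last char: 'n')
  sorted[3] = anaN$ban  (last char: 'n')
  sorted[4] = ananaN$b  (last char: 'b')
  sorted[5] = bananaN$  (last char: '$')
  sorted[6] = naN$bana  (last char: 'a')
  sorted[7] = nanaN$ba  (last char: 'a')
Last column: Nannb$aa
Original string S is at sorted index 5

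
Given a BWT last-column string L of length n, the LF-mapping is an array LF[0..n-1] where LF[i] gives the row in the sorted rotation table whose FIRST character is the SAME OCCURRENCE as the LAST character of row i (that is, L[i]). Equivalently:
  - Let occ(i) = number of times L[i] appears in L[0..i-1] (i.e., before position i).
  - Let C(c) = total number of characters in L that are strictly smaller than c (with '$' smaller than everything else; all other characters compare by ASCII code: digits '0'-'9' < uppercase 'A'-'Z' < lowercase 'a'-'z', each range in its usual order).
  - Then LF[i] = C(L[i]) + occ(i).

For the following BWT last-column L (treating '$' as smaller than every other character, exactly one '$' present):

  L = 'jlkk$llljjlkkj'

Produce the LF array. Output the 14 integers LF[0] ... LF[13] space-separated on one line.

Answer: 1 9 5 6 0 10 11 12 2 3 13 7 8 4

Derivation:
Char counts: '$':1, 'j':4, 'k':4, 'l':5
C (first-col start): C('$')=0, C('j')=1, C('k')=5, C('l')=9
L[0]='j': occ=0, LF[0]=C('j')+0=1+0=1
L[1]='l': occ=0, LF[1]=C('l')+0=9+0=9
L[2]='k': occ=0, LF[2]=C('k')+0=5+0=5
L[3]='k': occ=1, LF[3]=C('k')+1=5+1=6
L[4]='$': occ=0, LF[4]=C('$')+0=0+0=0
L[5]='l': occ=1, LF[5]=C('l')+1=9+1=10
L[6]='l': occ=2, LF[6]=C('l')+2=9+2=11
L[7]='l': occ=3, LF[7]=C('l')+3=9+3=12
L[8]='j': occ=1, LF[8]=C('j')+1=1+1=2
L[9]='j': occ=2, LF[9]=C('j')+2=1+2=3
L[10]='l': occ=4, LF[10]=C('l')+4=9+4=13
L[11]='k': occ=2, LF[11]=C('k')+2=5+2=7
L[12]='k': occ=3, LF[12]=C('k')+3=5+3=8
L[13]='j': occ=3, LF[13]=C('j')+3=1+3=4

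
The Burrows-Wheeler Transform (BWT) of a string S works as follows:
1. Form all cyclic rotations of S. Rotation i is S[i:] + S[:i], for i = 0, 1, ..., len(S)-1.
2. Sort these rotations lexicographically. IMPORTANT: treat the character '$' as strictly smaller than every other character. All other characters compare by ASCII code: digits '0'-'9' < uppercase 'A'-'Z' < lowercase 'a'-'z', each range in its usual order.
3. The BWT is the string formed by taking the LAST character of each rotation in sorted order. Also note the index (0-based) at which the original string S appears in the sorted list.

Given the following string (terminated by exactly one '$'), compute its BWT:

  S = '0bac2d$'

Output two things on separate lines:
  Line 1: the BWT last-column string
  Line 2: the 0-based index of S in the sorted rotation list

Answer: d$cb0a2
1

Derivation:
All 7 rotations (rotation i = S[i:]+S[:i]):
  rot[0] = 0bac2d$
  rot[1] = bac2d$0
  rot[2] = ac2d$0b
  rot[3] = c2d$0ba
  rot[4] = 2d$0bac
  rot[5] = d$0bac2
  rot[6] = $0bac2d
Sorted (with $ < everything):
  sorted[0] = $0bac2d  (last char: 'd')
  sorted[1] = 0bac2d$  (last char: '$')
  sorted[2] = 2d$0bac  (last char: 'c')
  sorted[3] = ac2d$0b  (last char: 'b')
  sorted[4] = bac2d$0  (last char: '0')
  sorted[5] = c2d$0ba  (last char: 'a')
  sorted[6] = d$0bac2  (last char: '2')
Last column: d$cb0a2
Original string S is at sorted index 1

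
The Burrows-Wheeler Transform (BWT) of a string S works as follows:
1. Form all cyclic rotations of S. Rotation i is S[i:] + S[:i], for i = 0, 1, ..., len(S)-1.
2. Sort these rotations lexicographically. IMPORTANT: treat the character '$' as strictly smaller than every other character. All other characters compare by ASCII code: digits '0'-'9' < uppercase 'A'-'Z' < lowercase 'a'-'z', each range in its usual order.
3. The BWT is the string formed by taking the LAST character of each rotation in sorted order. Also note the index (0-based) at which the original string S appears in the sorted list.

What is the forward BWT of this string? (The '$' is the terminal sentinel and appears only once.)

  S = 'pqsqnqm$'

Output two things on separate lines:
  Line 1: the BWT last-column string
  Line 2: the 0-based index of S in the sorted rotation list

All 8 rotations (rotation i = S[i:]+S[:i]):
  rot[0] = pqsqnqm$
  rot[1] = qsqnqm$p
  rot[2] = sqnqm$pq
  rot[3] = qnqm$pqs
  rot[4] = nqm$pqsq
  rot[5] = qm$pqsqn
  rot[6] = m$pqsqnq
  rot[7] = $pqsqnqm
Sorted (with $ < everything):
  sorted[0] = $pqsqnqm  (last char: 'm')
  sorted[1] = m$pqsqnq  (last char: 'q')
  sorted[2] = nqm$pqsq  (last char: 'q')
  sorted[3] = pqsqnqm$  (last char: '$')
  sorted[4] = qm$pqsqn  (last char: 'n')
  sorted[5] = qnqm$pqs  (last char: 's')
  sorted[6] = qsqnqm$p  (last char: 'p')
  sorted[7] = sqnqm$pq  (last char: 'q')
Last column: mqq$nspq
Original string S is at sorted index 3

Answer: mqq$nspq
3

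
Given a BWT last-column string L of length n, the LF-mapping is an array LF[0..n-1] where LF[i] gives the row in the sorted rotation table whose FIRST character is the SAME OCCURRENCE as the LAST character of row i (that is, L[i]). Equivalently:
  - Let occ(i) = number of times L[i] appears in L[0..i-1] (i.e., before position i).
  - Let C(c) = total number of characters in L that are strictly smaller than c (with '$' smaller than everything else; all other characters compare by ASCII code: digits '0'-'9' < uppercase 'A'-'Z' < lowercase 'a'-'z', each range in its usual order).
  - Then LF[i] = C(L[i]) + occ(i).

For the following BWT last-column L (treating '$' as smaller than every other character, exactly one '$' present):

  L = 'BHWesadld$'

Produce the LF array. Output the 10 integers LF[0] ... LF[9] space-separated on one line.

Answer: 1 2 3 7 9 4 5 8 6 0

Derivation:
Char counts: '$':1, 'B':1, 'H':1, 'W':1, 'a':1, 'd':2, 'e':1, 'l':1, 's':1
C (first-col start): C('$')=0, C('B')=1, C('H')=2, C('W')=3, C('a')=4, C('d')=5, C('e')=7, C('l')=8, C('s')=9
L[0]='B': occ=0, LF[0]=C('B')+0=1+0=1
L[1]='H': occ=0, LF[1]=C('H')+0=2+0=2
L[2]='W': occ=0, LF[2]=C('W')+0=3+0=3
L[3]='e': occ=0, LF[3]=C('e')+0=7+0=7
L[4]='s': occ=0, LF[4]=C('s')+0=9+0=9
L[5]='a': occ=0, LF[5]=C('a')+0=4+0=4
L[6]='d': occ=0, LF[6]=C('d')+0=5+0=5
L[7]='l': occ=0, LF[7]=C('l')+0=8+0=8
L[8]='d': occ=1, LF[8]=C('d')+1=5+1=6
L[9]='$': occ=0, LF[9]=C('$')+0=0+0=0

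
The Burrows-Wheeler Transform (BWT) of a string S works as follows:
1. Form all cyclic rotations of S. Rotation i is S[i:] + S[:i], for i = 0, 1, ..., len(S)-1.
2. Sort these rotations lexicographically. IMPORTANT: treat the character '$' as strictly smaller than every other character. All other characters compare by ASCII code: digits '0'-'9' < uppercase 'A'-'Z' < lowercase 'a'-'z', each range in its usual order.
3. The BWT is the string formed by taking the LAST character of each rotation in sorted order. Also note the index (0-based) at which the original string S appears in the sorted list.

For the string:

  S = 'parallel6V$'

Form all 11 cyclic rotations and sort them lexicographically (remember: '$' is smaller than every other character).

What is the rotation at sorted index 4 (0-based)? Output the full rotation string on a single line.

Answer: arallel6V$p

Derivation:
All 11 rotations (rotation i = S[i:]+S[:i]):
  rot[0] = parallel6V$
  rot[1] = arallel6V$p
  rot[2] = rallel6V$pa
  rot[3] = allel6V$par
  rot[4] = llel6V$para
  rot[5] = lel6V$paral
  rot[6] = el6V$parall
  rot[7] = l6V$paralle
  rot[8] = 6V$parallel
  rot[9] = V$parallel6
  rot[10] = $parallel6V
Sorted (with $ < everything):
  sorted[0] = $parallel6V
  sorted[1] = 6V$parallel
  sorted[2] = V$parallel6
  sorted[3] = allel6V$par
  sorted[4] = arallel6V$p
  sorted[5] = el6V$parall
  sorted[6] = l6V$paralle
  sorted[7] = lel6V$paral
  sorted[8] = llel6V$para
  sorted[9] = parallel6V$
  sorted[10] = rallel6V$pa
sorted[4] = arallel6V$p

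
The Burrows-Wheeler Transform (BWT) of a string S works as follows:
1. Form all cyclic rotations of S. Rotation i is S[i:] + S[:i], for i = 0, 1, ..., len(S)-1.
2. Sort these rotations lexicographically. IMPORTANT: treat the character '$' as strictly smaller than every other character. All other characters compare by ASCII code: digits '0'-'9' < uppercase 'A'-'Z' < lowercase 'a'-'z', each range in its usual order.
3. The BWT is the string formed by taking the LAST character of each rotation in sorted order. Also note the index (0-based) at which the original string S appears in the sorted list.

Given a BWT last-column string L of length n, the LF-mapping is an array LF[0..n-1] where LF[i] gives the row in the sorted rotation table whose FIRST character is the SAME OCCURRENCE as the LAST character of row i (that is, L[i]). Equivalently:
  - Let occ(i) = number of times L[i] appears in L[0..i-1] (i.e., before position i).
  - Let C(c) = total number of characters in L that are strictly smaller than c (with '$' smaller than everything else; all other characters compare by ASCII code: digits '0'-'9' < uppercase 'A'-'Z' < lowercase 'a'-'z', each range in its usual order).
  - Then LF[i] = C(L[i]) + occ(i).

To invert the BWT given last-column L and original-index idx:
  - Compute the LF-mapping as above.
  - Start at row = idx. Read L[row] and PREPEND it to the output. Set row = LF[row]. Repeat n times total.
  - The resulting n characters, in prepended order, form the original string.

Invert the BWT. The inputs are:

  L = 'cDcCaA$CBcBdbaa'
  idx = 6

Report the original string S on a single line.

Answer: DACaCBbcBacadc$

Derivation:
LF mapping: 11 6 12 4 7 1 0 5 2 13 3 14 10 8 9
Walk LF starting at row 6, prepending L[row]:
  step 1: row=6, L[6]='$', prepend. Next row=LF[6]=0
  step 2: row=0, L[0]='c', prepend. Next row=LF[0]=11
  step 3: row=11, L[11]='d', prepend. Next row=LF[11]=14
  step 4: row=14, L[14]='a', prepend. Next row=LF[14]=9
  step 5: row=9, L[9]='c', prepend. Next row=LF[9]=13
  step 6: row=13, L[13]='a', prepend. Next row=LF[13]=8
  step 7: row=8, L[8]='B', prepend. Next row=LF[8]=2
  step 8: row=2, L[2]='c', prepend. Next row=LF[2]=12
  step 9: row=12, L[12]='b', prepend. Next row=LF[12]=10
  step 10: row=10, L[10]='B', prepend. Next row=LF[10]=3
  step 11: row=3, L[3]='C', prepend. Next row=LF[3]=4
  step 12: row=4, L[4]='a', prepend. Next row=LF[4]=7
  step 13: row=7, L[7]='C', prepend. Next row=LF[7]=5
  step 14: row=5, L[5]='A', prepend. Next row=LF[5]=1
  step 15: row=1, L[1]='D', prepend. Next row=LF[1]=6
Reversed output: DACaCBbcBacadc$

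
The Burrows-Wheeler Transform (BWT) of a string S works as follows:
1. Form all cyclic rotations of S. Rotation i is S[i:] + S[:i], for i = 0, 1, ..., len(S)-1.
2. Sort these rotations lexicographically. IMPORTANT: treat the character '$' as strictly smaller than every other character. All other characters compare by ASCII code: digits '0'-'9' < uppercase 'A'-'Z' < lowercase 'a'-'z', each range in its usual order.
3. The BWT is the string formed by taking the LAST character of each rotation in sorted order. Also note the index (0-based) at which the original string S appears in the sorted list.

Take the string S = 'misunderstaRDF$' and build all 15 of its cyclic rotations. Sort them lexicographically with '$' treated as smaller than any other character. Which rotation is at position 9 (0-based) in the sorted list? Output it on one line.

Answer: nderstaRDF$misu

Derivation:
All 15 rotations (rotation i = S[i:]+S[:i]):
  rot[0] = misunderstaRDF$
  rot[1] = isunderstaRDF$m
  rot[2] = sunderstaRDF$mi
  rot[3] = understaRDF$mis
  rot[4] = nderstaRDF$misu
  rot[5] = derstaRDF$misun
  rot[6] = erstaRDF$misund
  rot[7] = rstaRDF$misunde
  rot[8] = staRDF$misunder
  rot[9] = taRDF$misunders
  rot[10] = aRDF$misunderst
  rot[11] = RDF$misundersta
  rot[12] = DF$misunderstaR
  rot[13] = F$misunderstaRD
  rot[14] = $misunderstaRDF
Sorted (with $ < everything):
  sorted[0] = $misunderstaRDF
  sorted[1] = DF$misunderstaR
  sorted[2] = F$misunderstaRD
  sorted[3] = RDF$misundersta
  sorted[4] = aRDF$misunderst
  sorted[5] = derstaRDF$misun
  sorted[6] = erstaRDF$misund
  sorted[7] = isunderstaRDF$m
  sorted[8] = misunderstaRDF$
  sorted[9] = nderstaRDF$misu
  sorted[10] = rstaRDF$misunde
  sorted[11] = staRDF$misunder
  sorted[12] = sunderstaRDF$mi
  sorted[13] = taRDF$misunders
  sorted[14] = understaRDF$mis
sorted[9] = nderstaRDF$misu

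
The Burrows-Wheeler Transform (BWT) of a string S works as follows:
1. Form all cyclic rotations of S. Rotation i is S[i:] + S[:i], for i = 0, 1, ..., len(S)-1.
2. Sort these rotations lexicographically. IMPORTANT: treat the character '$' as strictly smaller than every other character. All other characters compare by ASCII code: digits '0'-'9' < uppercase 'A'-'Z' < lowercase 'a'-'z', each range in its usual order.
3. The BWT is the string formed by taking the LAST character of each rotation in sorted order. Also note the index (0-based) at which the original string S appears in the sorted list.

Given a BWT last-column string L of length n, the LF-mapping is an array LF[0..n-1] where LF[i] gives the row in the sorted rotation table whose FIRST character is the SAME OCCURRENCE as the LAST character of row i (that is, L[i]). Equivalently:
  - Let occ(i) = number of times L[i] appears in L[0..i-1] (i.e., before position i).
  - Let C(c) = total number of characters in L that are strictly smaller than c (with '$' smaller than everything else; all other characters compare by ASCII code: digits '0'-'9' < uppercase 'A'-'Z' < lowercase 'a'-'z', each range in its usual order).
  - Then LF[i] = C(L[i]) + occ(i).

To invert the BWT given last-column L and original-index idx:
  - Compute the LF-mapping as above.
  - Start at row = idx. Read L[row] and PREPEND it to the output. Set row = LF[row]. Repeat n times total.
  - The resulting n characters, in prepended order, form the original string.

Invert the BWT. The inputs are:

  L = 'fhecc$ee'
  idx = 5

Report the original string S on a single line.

LF mapping: 6 7 3 1 2 0 4 5
Walk LF starting at row 5, prepending L[row]:
  step 1: row=5, L[5]='$', prepend. Next row=LF[5]=0
  step 2: row=0, L[0]='f', prepend. Next row=LF[0]=6
  step 3: row=6, L[6]='e', prepend. Next row=LF[6]=4
  step 4: row=4, L[4]='c', prepend. Next row=LF[4]=2
  step 5: row=2, L[2]='e', prepend. Next row=LF[2]=3
  step 6: row=3, L[3]='c', prepend. Next row=LF[3]=1
  step 7: row=1, L[1]='h', prepend. Next row=LF[1]=7
  step 8: row=7, L[7]='e', prepend. Next row=LF[7]=5
Reversed output: ehcecef$

Answer: ehcecef$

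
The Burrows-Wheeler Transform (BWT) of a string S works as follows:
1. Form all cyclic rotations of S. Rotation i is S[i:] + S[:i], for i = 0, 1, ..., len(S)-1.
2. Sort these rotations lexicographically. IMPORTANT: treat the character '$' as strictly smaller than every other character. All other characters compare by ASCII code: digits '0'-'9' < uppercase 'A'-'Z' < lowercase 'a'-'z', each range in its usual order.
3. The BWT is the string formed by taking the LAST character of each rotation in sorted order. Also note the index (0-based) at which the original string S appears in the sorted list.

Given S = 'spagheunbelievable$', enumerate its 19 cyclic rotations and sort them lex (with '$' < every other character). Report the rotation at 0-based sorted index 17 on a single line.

Answer: unbelievable$spaghe

Derivation:
All 19 rotations (rotation i = S[i:]+S[:i]):
  rot[0] = spagheunbelievable$
  rot[1] = pagheunbelievable$s
  rot[2] = agheunbelievable$sp
  rot[3] = gheunbelievable$spa
  rot[4] = heunbelievable$spag
  rot[5] = eunbelievable$spagh
  rot[6] = unbelievable$spaghe
  rot[7] = nbelievable$spagheu
  rot[8] = believable$spagheun
  rot[9] = elievable$spagheunb
  rot[10] = lievable$spagheunbe
  rot[11] = ievable$spagheunbel
  rot[12] = evable$spagheunbeli
  rot[13] = vable$spagheunbelie
  rot[14] = able$spagheunbeliev
  rot[15] = ble$spagheunbelieva
  rot[16] = le$spagheunbelievab
  rot[17] = e$spagheunbelievabl
  rot[18] = $spagheunbelievable
Sorted (with $ < everything):
  sorted[0] = $spagheunbelievable
  sorted[1] = able$spagheunbeliev
  sorted[2] = agheunbelievable$sp
  sorted[3] = believable$spagheun
  sorted[4] = ble$spagheunbelieva
  sorted[5] = e$spagheunbelievabl
  sorted[6] = elievable$spagheunb
  sorted[7] = eunbelievable$spagh
  sorted[8] = evable$spagheunbeli
  sorted[9] = gheunbelievable$spa
  sorted[10] = heunbelievable$spag
  sorted[11] = ievable$spagheunbel
  sorted[12] = le$spagheunbelievab
  sorted[13] = lievable$spagheunbe
  sorted[14] = nbelievable$spagheu
  sorted[15] = pagheunbelievable$s
  sorted[16] = spagheunbelievable$
  sorted[17] = unbelievable$spaghe
  sorted[18] = vable$spagheunbelie
sorted[17] = unbelievable$spaghe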